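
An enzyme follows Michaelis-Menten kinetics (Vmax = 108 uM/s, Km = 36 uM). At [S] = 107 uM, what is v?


v = Vmax * [S] / (Km + [S])
v = 108 * 107 / (36 + 107)
v = 80.8112 uM/s

80.8112 uM/s


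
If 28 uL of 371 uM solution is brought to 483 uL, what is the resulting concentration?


C2 = C1 * V1 / V2
C2 = 371 * 28 / 483
C2 = 21.5072 uM

21.5072 uM


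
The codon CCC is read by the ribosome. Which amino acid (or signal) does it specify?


Standard genetic code lookup.
Codon CCC -> Pro

Pro


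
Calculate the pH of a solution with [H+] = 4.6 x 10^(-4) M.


pH = -log10([H+])
pH = -log10(4.6 x 10^(-4))
pH = 3.3372

3.3372


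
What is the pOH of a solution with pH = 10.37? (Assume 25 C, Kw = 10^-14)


pOH = 14 - pH
pOH = 14 - 10.37
pOH = 3.63

3.63


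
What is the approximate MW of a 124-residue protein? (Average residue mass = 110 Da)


MW = n_residues * 110 Da
MW = 124 * 110
MW = 13640 Da

13640 Da


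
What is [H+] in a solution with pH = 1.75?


[H+] = 10^(-pH)
[H+] = 10^(-1.75)
[H+] = 0.0178 M

0.0178 M


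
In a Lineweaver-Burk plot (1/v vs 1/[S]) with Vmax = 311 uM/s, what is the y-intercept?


y-intercept = 1/Vmax
= 1/311
= 0.0032 s/uM

0.0032 s/uM


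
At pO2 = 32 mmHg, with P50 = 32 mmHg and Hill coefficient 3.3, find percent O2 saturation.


Y = pO2^n / (P50^n + pO2^n)
Y = 32^3.3 / (32^3.3 + 32^3.3)
Y = 50.0%

50.0%


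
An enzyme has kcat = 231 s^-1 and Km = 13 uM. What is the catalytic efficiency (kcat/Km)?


Catalytic efficiency = kcat / Km
= 231 / 13
= 17.7692 uM^-1*s^-1

17.7692 uM^-1*s^-1


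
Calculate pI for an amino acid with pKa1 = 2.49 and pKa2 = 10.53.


pI = (pKa1 + pKa2) / 2
pI = (2.49 + 10.53) / 2
pI = 6.51

6.51


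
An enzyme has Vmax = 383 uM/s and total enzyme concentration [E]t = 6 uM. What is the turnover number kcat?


kcat = Vmax / [E]t
kcat = 383 / 6
kcat = 63.8333 s^-1

63.8333 s^-1


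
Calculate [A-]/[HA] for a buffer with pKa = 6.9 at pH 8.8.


[A-]/[HA] = 10^(pH - pKa)
= 10^(8.8 - 6.9)
= 79.4328

79.4328


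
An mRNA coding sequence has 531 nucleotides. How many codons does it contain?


codons = nucleotides / 3
codons = 531 / 3 = 177

177


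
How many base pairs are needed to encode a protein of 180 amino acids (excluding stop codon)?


Each amino acid = 1 codon = 3 bp
bp = 180 * 3 = 540 bp

540 bp


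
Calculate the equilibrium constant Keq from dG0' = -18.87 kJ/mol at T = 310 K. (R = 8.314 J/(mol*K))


Keq = exp(-dG0 * 1000 / (R * T))
Keq = exp(-(-18.87) * 1000 / (8.314 * 310))
Keq = 1512.474

1512.474


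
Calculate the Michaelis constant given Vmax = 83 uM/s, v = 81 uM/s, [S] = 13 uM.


Km = [S] * (Vmax - v) / v
Km = 13 * (83 - 81) / 81
Km = 0.321 uM

0.321 uM


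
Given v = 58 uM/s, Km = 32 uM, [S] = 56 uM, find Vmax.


Vmax = v * (Km + [S]) / [S]
Vmax = 58 * (32 + 56) / 56
Vmax = 91.1429 uM/s

91.1429 uM/s


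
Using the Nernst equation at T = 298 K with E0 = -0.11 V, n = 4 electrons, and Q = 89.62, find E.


E = E0 - (RT/nF) * ln(Q)
E = -0.11 - (8.314 * 298 / (4 * 96485)) * ln(89.62)
E = -0.1389 V

-0.1389 V


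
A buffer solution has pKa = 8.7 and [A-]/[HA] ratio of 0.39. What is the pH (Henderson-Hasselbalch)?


pH = pKa + log10([A-]/[HA])
pH = 8.7 + log10(0.39)
pH = 8.2911

8.2911


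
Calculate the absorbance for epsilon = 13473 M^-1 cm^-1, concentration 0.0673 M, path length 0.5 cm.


A = epsilon * c * l
A = 13473 * 0.0673 * 0.5
A = 453.3664

453.3664


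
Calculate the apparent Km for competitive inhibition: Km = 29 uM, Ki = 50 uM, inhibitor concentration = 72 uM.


Km_app = Km * (1 + [I]/Ki)
Km_app = 29 * (1 + 72/50)
Km_app = 70.76 uM

70.76 uM


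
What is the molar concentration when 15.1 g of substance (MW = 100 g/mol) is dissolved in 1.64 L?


C = (mass / MW) / volume
C = (15.1 / 100) / 1.64
C = 0.0921 M

0.0921 M


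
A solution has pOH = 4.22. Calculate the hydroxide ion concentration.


[OH-] = 10^(-pOH)
[OH-] = 10^(-4.22)
[OH-] = 6.026e-05 M

6.026e-05 M


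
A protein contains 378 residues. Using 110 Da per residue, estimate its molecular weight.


MW = n_residues * 110 Da
MW = 378 * 110
MW = 41580 Da

41580 Da


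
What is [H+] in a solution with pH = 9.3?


[H+] = 10^(-pH)
[H+] = 10^(-9.3)
[H+] = 5.012e-10 M

5.012e-10 M


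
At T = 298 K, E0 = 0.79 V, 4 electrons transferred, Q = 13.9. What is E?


E = E0 - (RT/nF) * ln(Q)
E = 0.79 - (8.314 * 298 / (4 * 96485)) * ln(13.9)
E = 0.7731 V

0.7731 V


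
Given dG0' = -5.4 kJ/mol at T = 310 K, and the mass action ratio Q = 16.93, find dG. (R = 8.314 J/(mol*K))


dG = dG0' + RT * ln(Q) / 1000
dG = -5.4 + 8.314 * 310 * ln(16.93) / 1000
dG = 1.8915 kJ/mol

1.8915 kJ/mol


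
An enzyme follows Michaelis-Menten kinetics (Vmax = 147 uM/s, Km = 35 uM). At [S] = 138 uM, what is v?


v = Vmax * [S] / (Km + [S])
v = 147 * 138 / (35 + 138)
v = 117.2601 uM/s

117.2601 uM/s


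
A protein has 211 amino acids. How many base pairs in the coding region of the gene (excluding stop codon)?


Each amino acid = 1 codon = 3 bp
bp = 211 * 3 = 633 bp

633 bp


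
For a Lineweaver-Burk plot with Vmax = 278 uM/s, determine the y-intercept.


y-intercept = 1/Vmax
= 1/278
= 0.0036 s/uM

0.0036 s/uM


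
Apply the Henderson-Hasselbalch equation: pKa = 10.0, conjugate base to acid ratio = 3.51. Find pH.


pH = pKa + log10([A-]/[HA])
pH = 10.0 + log10(3.51)
pH = 10.5453

10.5453


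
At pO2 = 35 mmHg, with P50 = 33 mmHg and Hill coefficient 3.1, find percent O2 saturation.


Y = pO2^n / (P50^n + pO2^n)
Y = 35^3.1 / (33^3.1 + 35^3.1)
Y = 54.55%

54.55%


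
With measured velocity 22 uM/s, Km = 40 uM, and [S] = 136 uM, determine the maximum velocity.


Vmax = v * (Km + [S]) / [S]
Vmax = 22 * (40 + 136) / 136
Vmax = 28.4706 uM/s

28.4706 uM/s


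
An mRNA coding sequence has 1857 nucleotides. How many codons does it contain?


codons = nucleotides / 3
codons = 1857 / 3 = 619

619


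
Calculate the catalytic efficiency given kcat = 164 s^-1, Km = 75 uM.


Catalytic efficiency = kcat / Km
= 164 / 75
= 2.1867 uM^-1*s^-1

2.1867 uM^-1*s^-1


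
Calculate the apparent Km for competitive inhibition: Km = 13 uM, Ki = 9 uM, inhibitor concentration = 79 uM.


Km_app = Km * (1 + [I]/Ki)
Km_app = 13 * (1 + 79/9)
Km_app = 127.1111 uM

127.1111 uM


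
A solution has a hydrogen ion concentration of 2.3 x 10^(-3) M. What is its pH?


pH = -log10([H+])
pH = -log10(2.3 x 10^(-3))
pH = 2.6383

2.6383


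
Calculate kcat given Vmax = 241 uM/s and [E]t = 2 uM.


kcat = Vmax / [E]t
kcat = 241 / 2
kcat = 120.5 s^-1

120.5 s^-1


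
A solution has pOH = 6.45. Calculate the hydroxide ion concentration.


[OH-] = 10^(-pOH)
[OH-] = 10^(-6.45)
[OH-] = 3.548e-07 M

3.548e-07 M


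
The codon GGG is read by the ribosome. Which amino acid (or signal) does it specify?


Standard genetic code lookup.
Codon GGG -> Gly

Gly


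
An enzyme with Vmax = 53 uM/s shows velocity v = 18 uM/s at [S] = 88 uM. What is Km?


Km = [S] * (Vmax - v) / v
Km = 88 * (53 - 18) / 18
Km = 171.1111 uM

171.1111 uM


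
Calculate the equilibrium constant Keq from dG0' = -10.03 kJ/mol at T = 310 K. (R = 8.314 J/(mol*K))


Keq = exp(-dG0 * 1000 / (R * T))
Keq = exp(-(-10.03) * 1000 / (8.314 * 310))
Keq = 48.9897

48.9897


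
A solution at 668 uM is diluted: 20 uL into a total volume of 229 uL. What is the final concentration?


C2 = C1 * V1 / V2
C2 = 668 * 20 / 229
C2 = 58.3406 uM

58.3406 uM


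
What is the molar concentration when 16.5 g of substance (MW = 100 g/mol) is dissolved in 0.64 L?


C = (mass / MW) / volume
C = (16.5 / 100) / 0.64
C = 0.2578 M

0.2578 M


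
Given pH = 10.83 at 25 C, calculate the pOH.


pOH = 14 - pH
pOH = 14 - 10.83
pOH = 3.17

3.17


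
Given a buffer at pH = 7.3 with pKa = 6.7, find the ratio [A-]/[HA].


[A-]/[HA] = 10^(pH - pKa)
= 10^(7.3 - 6.7)
= 3.9811

3.9811


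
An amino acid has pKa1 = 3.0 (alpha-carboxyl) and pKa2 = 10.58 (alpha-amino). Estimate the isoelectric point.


pI = (pKa1 + pKa2) / 2
pI = (3.0 + 10.58) / 2
pI = 6.79

6.79


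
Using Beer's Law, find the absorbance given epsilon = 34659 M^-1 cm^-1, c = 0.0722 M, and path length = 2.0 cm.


A = epsilon * c * l
A = 34659 * 0.0722 * 2.0
A = 5004.7596

5004.7596


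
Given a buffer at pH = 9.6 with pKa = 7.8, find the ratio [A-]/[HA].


[A-]/[HA] = 10^(pH - pKa)
= 10^(9.6 - 7.8)
= 63.0957

63.0957


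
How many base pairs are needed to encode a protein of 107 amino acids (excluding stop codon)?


Each amino acid = 1 codon = 3 bp
bp = 107 * 3 = 321 bp

321 bp


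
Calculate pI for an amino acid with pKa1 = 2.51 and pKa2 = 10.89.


pI = (pKa1 + pKa2) / 2
pI = (2.51 + 10.89) / 2
pI = 6.7

6.7


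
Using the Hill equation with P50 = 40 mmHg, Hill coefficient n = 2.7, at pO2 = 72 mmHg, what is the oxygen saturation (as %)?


Y = pO2^n / (P50^n + pO2^n)
Y = 72^2.7 / (40^2.7 + 72^2.7)
Y = 83.02%

83.02%


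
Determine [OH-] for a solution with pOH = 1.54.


[OH-] = 10^(-pOH)
[OH-] = 10^(-1.54)
[OH-] = 0.0288 M

0.0288 M


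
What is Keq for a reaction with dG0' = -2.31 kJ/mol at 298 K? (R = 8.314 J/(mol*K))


Keq = exp(-dG0 * 1000 / (R * T))
Keq = exp(-(-2.31) * 1000 / (8.314 * 298))
Keq = 2.5405

2.5405


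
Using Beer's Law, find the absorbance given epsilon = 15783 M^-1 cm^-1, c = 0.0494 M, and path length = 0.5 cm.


A = epsilon * c * l
A = 15783 * 0.0494 * 0.5
A = 389.8401

389.8401


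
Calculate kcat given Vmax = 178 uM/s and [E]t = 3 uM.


kcat = Vmax / [E]t
kcat = 178 / 3
kcat = 59.3333 s^-1

59.3333 s^-1


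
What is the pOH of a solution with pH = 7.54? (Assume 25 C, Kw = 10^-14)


pOH = 14 - pH
pOH = 14 - 7.54
pOH = 6.46

6.46


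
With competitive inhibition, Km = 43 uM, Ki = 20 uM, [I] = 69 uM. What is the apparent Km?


Km_app = Km * (1 + [I]/Ki)
Km_app = 43 * (1 + 69/20)
Km_app = 191.35 uM

191.35 uM


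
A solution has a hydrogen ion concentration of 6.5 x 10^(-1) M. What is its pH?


pH = -log10([H+])
pH = -log10(6.5 x 10^(-1))
pH = 0.1871

0.1871


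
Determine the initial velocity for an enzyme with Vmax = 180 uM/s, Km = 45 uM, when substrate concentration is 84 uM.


v = Vmax * [S] / (Km + [S])
v = 180 * 84 / (45 + 84)
v = 117.2093 uM/s

117.2093 uM/s


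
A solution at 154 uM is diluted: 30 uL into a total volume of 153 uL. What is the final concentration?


C2 = C1 * V1 / V2
C2 = 154 * 30 / 153
C2 = 30.1961 uM

30.1961 uM


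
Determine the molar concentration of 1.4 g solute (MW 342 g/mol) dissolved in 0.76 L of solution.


C = (mass / MW) / volume
C = (1.4 / 342) / 0.76
C = 0.0054 M

0.0054 M


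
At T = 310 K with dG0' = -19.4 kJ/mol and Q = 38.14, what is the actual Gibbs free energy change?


dG = dG0' + RT * ln(Q) / 1000
dG = -19.4 + 8.314 * 310 * ln(38.14) / 1000
dG = -10.0152 kJ/mol

-10.0152 kJ/mol


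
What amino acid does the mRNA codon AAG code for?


Standard genetic code lookup.
Codon AAG -> Lys

Lys


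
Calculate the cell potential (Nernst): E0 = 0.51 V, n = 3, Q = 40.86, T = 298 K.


E = E0 - (RT/nF) * ln(Q)
E = 0.51 - (8.314 * 298 / (3 * 96485)) * ln(40.86)
E = 0.4782 V

0.4782 V


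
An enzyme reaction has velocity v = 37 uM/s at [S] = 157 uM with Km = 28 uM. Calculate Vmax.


Vmax = v * (Km + [S]) / [S]
Vmax = 37 * (28 + 157) / 157
Vmax = 43.5987 uM/s

43.5987 uM/s


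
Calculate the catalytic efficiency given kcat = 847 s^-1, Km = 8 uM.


Catalytic efficiency = kcat / Km
= 847 / 8
= 105.875 uM^-1*s^-1

105.875 uM^-1*s^-1


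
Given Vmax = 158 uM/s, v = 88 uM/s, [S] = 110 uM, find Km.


Km = [S] * (Vmax - v) / v
Km = 110 * (158 - 88) / 88
Km = 87.5 uM

87.5 uM


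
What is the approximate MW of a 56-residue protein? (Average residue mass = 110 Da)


MW = n_residues * 110 Da
MW = 56 * 110
MW = 6160 Da

6160 Da


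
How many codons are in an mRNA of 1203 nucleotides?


codons = nucleotides / 3
codons = 1203 / 3 = 401

401


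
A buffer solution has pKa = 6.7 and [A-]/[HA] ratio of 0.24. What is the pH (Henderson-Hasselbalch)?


pH = pKa + log10([A-]/[HA])
pH = 6.7 + log10(0.24)
pH = 6.0802

6.0802


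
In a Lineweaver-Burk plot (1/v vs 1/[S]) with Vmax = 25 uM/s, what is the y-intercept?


y-intercept = 1/Vmax
= 1/25
= 0.04 s/uM

0.04 s/uM


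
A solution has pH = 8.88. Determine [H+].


[H+] = 10^(-pH)
[H+] = 10^(-8.88)
[H+] = 1.318e-09 M

1.318e-09 M


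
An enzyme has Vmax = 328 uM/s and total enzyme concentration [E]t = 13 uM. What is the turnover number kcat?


kcat = Vmax / [E]t
kcat = 328 / 13
kcat = 25.2308 s^-1

25.2308 s^-1


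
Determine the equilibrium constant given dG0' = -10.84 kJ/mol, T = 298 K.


Keq = exp(-dG0 * 1000 / (R * T))
Keq = exp(-(-10.84) * 1000 / (8.314 * 298))
Keq = 79.4598

79.4598


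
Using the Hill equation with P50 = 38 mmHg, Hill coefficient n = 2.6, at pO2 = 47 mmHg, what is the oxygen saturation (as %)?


Y = pO2^n / (P50^n + pO2^n)
Y = 47^2.6 / (38^2.6 + 47^2.6)
Y = 63.48%

63.48%


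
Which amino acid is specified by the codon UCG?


Standard genetic code lookup.
Codon UCG -> Ser

Ser


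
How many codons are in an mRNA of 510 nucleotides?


codons = nucleotides / 3
codons = 510 / 3 = 170

170


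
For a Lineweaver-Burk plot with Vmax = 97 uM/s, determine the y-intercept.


y-intercept = 1/Vmax
= 1/97
= 0.0103 s/uM

0.0103 s/uM


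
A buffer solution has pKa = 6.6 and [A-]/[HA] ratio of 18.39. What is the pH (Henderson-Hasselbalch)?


pH = pKa + log10([A-]/[HA])
pH = 6.6 + log10(18.39)
pH = 7.8646

7.8646


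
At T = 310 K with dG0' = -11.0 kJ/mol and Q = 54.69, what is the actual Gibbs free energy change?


dG = dG0' + RT * ln(Q) / 1000
dG = -11.0 + 8.314 * 310 * ln(54.69) / 1000
dG = -0.6863 kJ/mol

-0.6863 kJ/mol


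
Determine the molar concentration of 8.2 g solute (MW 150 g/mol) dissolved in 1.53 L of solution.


C = (mass / MW) / volume
C = (8.2 / 150) / 1.53
C = 0.0357 M

0.0357 M


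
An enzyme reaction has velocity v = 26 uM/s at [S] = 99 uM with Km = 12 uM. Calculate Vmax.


Vmax = v * (Km + [S]) / [S]
Vmax = 26 * (12 + 99) / 99
Vmax = 29.1515 uM/s

29.1515 uM/s


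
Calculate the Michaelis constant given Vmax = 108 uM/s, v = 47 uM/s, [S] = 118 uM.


Km = [S] * (Vmax - v) / v
Km = 118 * (108 - 47) / 47
Km = 153.1489 uM

153.1489 uM


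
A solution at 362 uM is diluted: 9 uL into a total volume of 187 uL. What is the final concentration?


C2 = C1 * V1 / V2
C2 = 362 * 9 / 187
C2 = 17.4225 uM

17.4225 uM


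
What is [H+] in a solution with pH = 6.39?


[H+] = 10^(-pH)
[H+] = 10^(-6.39)
[H+] = 4.074e-07 M

4.074e-07 M


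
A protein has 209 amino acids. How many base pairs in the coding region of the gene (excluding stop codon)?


Each amino acid = 1 codon = 3 bp
bp = 209 * 3 = 627 bp

627 bp


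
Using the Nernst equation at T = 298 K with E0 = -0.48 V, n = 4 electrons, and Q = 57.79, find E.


E = E0 - (RT/nF) * ln(Q)
E = -0.48 - (8.314 * 298 / (4 * 96485)) * ln(57.79)
E = -0.506 V

-0.506 V


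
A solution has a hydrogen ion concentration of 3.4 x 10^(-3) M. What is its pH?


pH = -log10([H+])
pH = -log10(3.4 x 10^(-3))
pH = 2.4685

2.4685


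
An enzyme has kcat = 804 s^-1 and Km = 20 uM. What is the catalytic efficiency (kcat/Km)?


Catalytic efficiency = kcat / Km
= 804 / 20
= 40.2 uM^-1*s^-1

40.2 uM^-1*s^-1


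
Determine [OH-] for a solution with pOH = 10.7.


[OH-] = 10^(-pOH)
[OH-] = 10^(-10.7)
[OH-] = 1.995e-11 M

1.995e-11 M


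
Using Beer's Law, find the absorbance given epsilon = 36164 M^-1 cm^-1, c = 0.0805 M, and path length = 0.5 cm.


A = epsilon * c * l
A = 36164 * 0.0805 * 0.5
A = 1455.601

1455.601


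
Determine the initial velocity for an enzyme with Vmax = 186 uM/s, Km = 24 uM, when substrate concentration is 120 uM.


v = Vmax * [S] / (Km + [S])
v = 186 * 120 / (24 + 120)
v = 155.0 uM/s

155.0 uM/s


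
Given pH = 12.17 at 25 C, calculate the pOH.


pOH = 14 - pH
pOH = 14 - 12.17
pOH = 1.83

1.83


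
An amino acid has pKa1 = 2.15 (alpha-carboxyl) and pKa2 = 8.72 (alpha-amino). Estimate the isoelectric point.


pI = (pKa1 + pKa2) / 2
pI = (2.15 + 8.72) / 2
pI = 5.435

5.435


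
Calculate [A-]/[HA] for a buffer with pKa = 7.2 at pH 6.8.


[A-]/[HA] = 10^(pH - pKa)
= 10^(6.8 - 7.2)
= 0.3981

0.3981


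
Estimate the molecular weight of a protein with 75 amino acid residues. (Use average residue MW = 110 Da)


MW = n_residues * 110 Da
MW = 75 * 110
MW = 8250 Da

8250 Da


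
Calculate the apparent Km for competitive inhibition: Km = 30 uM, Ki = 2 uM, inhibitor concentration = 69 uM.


Km_app = Km * (1 + [I]/Ki)
Km_app = 30 * (1 + 69/2)
Km_app = 1065.0 uM

1065.0 uM


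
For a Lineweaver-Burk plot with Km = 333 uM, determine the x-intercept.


x-intercept = -1/Km
= -1/333
= -0.003 1/uM

-0.003 1/uM


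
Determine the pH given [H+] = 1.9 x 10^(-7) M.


pH = -log10([H+])
pH = -log10(1.9 x 10^(-7))
pH = 6.7212

6.7212


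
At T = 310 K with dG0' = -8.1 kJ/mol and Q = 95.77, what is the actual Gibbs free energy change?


dG = dG0' + RT * ln(Q) / 1000
dG = -8.1 + 8.314 * 310 * ln(95.77) / 1000
dG = 3.6577 kJ/mol

3.6577 kJ/mol


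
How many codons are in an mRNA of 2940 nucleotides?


codons = nucleotides / 3
codons = 2940 / 3 = 980

980


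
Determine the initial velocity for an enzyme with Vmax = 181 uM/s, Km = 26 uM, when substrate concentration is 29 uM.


v = Vmax * [S] / (Km + [S])
v = 181 * 29 / (26 + 29)
v = 95.4364 uM/s

95.4364 uM/s


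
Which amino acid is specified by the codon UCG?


Standard genetic code lookup.
Codon UCG -> Ser

Ser


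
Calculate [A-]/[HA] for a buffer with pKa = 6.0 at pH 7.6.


[A-]/[HA] = 10^(pH - pKa)
= 10^(7.6 - 6.0)
= 39.8107

39.8107


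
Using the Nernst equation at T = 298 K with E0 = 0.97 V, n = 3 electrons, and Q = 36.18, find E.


E = E0 - (RT/nF) * ln(Q)
E = 0.97 - (8.314 * 298 / (3 * 96485)) * ln(36.18)
E = 0.9393 V

0.9393 V


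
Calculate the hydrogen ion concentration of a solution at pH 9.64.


[H+] = 10^(-pH)
[H+] = 10^(-9.64)
[H+] = 2.291e-10 M

2.291e-10 M


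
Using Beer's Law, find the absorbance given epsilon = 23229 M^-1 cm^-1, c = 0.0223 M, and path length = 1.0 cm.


A = epsilon * c * l
A = 23229 * 0.0223 * 1.0
A = 518.0067

518.0067


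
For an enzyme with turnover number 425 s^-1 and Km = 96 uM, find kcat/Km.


Catalytic efficiency = kcat / Km
= 425 / 96
= 4.4271 uM^-1*s^-1

4.4271 uM^-1*s^-1


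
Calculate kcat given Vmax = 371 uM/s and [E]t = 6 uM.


kcat = Vmax / [E]t
kcat = 371 / 6
kcat = 61.8333 s^-1

61.8333 s^-1


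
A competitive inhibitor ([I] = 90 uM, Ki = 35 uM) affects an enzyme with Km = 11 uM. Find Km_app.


Km_app = Km * (1 + [I]/Ki)
Km_app = 11 * (1 + 90/35)
Km_app = 39.2857 uM

39.2857 uM


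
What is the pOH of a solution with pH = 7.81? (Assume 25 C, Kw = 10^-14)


pOH = 14 - pH
pOH = 14 - 7.81
pOH = 6.19

6.19


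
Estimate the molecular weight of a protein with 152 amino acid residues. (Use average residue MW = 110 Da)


MW = n_residues * 110 Da
MW = 152 * 110
MW = 16720 Da

16720 Da


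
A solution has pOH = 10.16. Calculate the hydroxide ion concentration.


[OH-] = 10^(-pOH)
[OH-] = 10^(-10.16)
[OH-] = 6.918e-11 M

6.918e-11 M


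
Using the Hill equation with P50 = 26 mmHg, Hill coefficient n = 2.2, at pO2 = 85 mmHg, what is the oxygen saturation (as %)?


Y = pO2^n / (P50^n + pO2^n)
Y = 85^2.2 / (26^2.2 + 85^2.2)
Y = 93.12%

93.12%


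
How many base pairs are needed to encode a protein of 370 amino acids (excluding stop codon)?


Each amino acid = 1 codon = 3 bp
bp = 370 * 3 = 1110 bp

1110 bp


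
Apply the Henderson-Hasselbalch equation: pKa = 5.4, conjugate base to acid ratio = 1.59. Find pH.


pH = pKa + log10([A-]/[HA])
pH = 5.4 + log10(1.59)
pH = 5.6014

5.6014


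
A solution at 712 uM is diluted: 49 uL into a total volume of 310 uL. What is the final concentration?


C2 = C1 * V1 / V2
C2 = 712 * 49 / 310
C2 = 112.5419 uM

112.5419 uM


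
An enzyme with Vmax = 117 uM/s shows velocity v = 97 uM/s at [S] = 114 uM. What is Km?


Km = [S] * (Vmax - v) / v
Km = 114 * (117 - 97) / 97
Km = 23.5052 uM

23.5052 uM


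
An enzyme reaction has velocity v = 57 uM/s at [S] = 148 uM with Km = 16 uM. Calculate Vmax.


Vmax = v * (Km + [S]) / [S]
Vmax = 57 * (16 + 148) / 148
Vmax = 63.1622 uM/s

63.1622 uM/s


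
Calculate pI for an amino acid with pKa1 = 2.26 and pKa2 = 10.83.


pI = (pKa1 + pKa2) / 2
pI = (2.26 + 10.83) / 2
pI = 6.545

6.545


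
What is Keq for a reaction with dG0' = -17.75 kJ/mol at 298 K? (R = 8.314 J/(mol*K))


Keq = exp(-dG0 * 1000 / (R * T))
Keq = exp(-(-17.75) * 1000 / (8.314 * 298))
Keq = 1292.4205

1292.4205


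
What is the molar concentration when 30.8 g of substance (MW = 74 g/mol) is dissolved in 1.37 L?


C = (mass / MW) / volume
C = (30.8 / 74) / 1.37
C = 0.3038 M

0.3038 M


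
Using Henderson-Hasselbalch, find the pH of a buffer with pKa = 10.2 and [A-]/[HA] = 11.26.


pH = pKa + log10([A-]/[HA])
pH = 10.2 + log10(11.26)
pH = 11.2515

11.2515


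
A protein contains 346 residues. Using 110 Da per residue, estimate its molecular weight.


MW = n_residues * 110 Da
MW = 346 * 110
MW = 38060 Da

38060 Da


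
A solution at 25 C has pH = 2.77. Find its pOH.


pOH = 14 - pH
pOH = 14 - 2.77
pOH = 11.23

11.23


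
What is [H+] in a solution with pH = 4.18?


[H+] = 10^(-pH)
[H+] = 10^(-4.18)
[H+] = 6.607e-05 M

6.607e-05 M


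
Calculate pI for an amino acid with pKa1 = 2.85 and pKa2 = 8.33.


pI = (pKa1 + pKa2) / 2
pI = (2.85 + 8.33) / 2
pI = 5.59

5.59


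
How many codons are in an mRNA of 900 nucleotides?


codons = nucleotides / 3
codons = 900 / 3 = 300

300


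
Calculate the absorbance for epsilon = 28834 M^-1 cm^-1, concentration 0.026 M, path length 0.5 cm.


A = epsilon * c * l
A = 28834 * 0.026 * 0.5
A = 374.842

374.842


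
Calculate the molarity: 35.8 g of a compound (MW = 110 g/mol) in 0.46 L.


C = (mass / MW) / volume
C = (35.8 / 110) / 0.46
C = 0.7075 M

0.7075 M


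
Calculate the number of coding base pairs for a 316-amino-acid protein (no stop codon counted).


Each amino acid = 1 codon = 3 bp
bp = 316 * 3 = 948 bp

948 bp


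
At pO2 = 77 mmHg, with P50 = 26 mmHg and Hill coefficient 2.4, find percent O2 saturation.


Y = pO2^n / (P50^n + pO2^n)
Y = 77^2.4 / (26^2.4 + 77^2.4)
Y = 93.12%

93.12%


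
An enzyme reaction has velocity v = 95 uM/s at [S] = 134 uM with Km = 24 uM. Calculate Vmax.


Vmax = v * (Km + [S]) / [S]
Vmax = 95 * (24 + 134) / 134
Vmax = 112.0149 uM/s

112.0149 uM/s


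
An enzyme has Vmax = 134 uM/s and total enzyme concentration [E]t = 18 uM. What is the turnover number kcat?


kcat = Vmax / [E]t
kcat = 134 / 18
kcat = 7.4444 s^-1

7.4444 s^-1


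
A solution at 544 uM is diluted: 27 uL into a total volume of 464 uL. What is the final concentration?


C2 = C1 * V1 / V2
C2 = 544 * 27 / 464
C2 = 31.6552 uM

31.6552 uM


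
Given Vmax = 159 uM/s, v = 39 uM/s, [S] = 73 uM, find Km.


Km = [S] * (Vmax - v) / v
Km = 73 * (159 - 39) / 39
Km = 224.6154 uM

224.6154 uM


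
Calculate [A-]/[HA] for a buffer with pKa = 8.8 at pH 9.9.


[A-]/[HA] = 10^(pH - pKa)
= 10^(9.9 - 8.8)
= 12.5893

12.5893


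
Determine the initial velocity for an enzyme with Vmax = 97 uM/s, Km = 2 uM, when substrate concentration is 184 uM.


v = Vmax * [S] / (Km + [S])
v = 97 * 184 / (2 + 184)
v = 95.957 uM/s

95.957 uM/s


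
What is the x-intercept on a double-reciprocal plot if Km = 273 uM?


x-intercept = -1/Km
= -1/273
= -0.0037 1/uM

-0.0037 1/uM


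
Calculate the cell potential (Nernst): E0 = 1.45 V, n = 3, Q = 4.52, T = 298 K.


E = E0 - (RT/nF) * ln(Q)
E = 1.45 - (8.314 * 298 / (3 * 96485)) * ln(4.52)
E = 1.4371 V

1.4371 V


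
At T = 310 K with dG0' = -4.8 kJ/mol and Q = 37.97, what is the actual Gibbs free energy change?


dG = dG0' + RT * ln(Q) / 1000
dG = -4.8 + 8.314 * 310 * ln(37.97) / 1000
dG = 4.5733 kJ/mol

4.5733 kJ/mol


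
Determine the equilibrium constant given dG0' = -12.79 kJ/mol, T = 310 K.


Keq = exp(-dG0 * 1000 / (R * T))
Keq = exp(-(-12.79) * 1000 / (8.314 * 310))
Keq = 142.948

142.948


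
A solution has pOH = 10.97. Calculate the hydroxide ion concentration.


[OH-] = 10^(-pOH)
[OH-] = 10^(-10.97)
[OH-] = 1.072e-11 M

1.072e-11 M


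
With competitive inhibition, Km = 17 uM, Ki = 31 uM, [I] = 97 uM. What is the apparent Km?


Km_app = Km * (1 + [I]/Ki)
Km_app = 17 * (1 + 97/31)
Km_app = 70.1935 uM

70.1935 uM


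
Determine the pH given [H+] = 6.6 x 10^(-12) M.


pH = -log10([H+])
pH = -log10(6.6 x 10^(-12))
pH = 11.1805

11.1805


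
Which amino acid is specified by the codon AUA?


Standard genetic code lookup.
Codon AUA -> Ile

Ile


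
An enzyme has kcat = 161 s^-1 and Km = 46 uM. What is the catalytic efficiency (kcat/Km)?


Catalytic efficiency = kcat / Km
= 161 / 46
= 3.5 uM^-1*s^-1

3.5 uM^-1*s^-1


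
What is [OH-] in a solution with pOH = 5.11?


[OH-] = 10^(-pOH)
[OH-] = 10^(-5.11)
[OH-] = 7.762e-06 M

7.762e-06 M


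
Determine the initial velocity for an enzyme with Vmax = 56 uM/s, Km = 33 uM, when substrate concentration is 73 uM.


v = Vmax * [S] / (Km + [S])
v = 56 * 73 / (33 + 73)
v = 38.566 uM/s

38.566 uM/s


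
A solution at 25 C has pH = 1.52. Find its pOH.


pOH = 14 - pH
pOH = 14 - 1.52
pOH = 12.48

12.48


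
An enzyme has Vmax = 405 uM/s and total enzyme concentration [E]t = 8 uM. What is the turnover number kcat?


kcat = Vmax / [E]t
kcat = 405 / 8
kcat = 50.625 s^-1

50.625 s^-1


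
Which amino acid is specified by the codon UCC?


Standard genetic code lookup.
Codon UCC -> Ser

Ser


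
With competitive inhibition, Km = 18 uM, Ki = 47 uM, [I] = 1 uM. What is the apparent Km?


Km_app = Km * (1 + [I]/Ki)
Km_app = 18 * (1 + 1/47)
Km_app = 18.383 uM

18.383 uM


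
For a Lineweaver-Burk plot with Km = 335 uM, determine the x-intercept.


x-intercept = -1/Km
= -1/335
= -0.003 1/uM

-0.003 1/uM


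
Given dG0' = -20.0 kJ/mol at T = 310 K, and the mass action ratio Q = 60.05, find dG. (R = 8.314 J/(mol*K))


dG = dG0' + RT * ln(Q) / 1000
dG = -20.0 + 8.314 * 310 * ln(60.05) / 1000
dG = -9.4453 kJ/mol

-9.4453 kJ/mol


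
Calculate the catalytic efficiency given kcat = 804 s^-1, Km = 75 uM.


Catalytic efficiency = kcat / Km
= 804 / 75
= 10.72 uM^-1*s^-1

10.72 uM^-1*s^-1


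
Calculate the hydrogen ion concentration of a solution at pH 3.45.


[H+] = 10^(-pH)
[H+] = 10^(-3.45)
[H+] = 3.548e-04 M

3.548e-04 M


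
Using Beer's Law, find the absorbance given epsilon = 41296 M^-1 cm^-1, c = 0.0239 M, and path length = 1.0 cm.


A = epsilon * c * l
A = 41296 * 0.0239 * 1.0
A = 986.9744

986.9744


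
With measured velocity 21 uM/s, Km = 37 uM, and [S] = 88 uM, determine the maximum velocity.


Vmax = v * (Km + [S]) / [S]
Vmax = 21 * (37 + 88) / 88
Vmax = 29.8295 uM/s

29.8295 uM/s


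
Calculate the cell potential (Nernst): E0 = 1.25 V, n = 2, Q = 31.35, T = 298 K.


E = E0 - (RT/nF) * ln(Q)
E = 1.25 - (8.314 * 298 / (2 * 96485)) * ln(31.35)
E = 1.2058 V

1.2058 V


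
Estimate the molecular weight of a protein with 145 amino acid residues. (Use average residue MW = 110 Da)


MW = n_residues * 110 Da
MW = 145 * 110
MW = 15950 Da

15950 Da


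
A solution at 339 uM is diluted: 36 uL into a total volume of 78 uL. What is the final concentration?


C2 = C1 * V1 / V2
C2 = 339 * 36 / 78
C2 = 156.4615 uM

156.4615 uM


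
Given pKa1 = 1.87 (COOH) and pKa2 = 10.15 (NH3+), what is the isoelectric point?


pI = (pKa1 + pKa2) / 2
pI = (1.87 + 10.15) / 2
pI = 6.01

6.01


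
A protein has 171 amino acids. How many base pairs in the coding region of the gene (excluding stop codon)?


Each amino acid = 1 codon = 3 bp
bp = 171 * 3 = 513 bp

513 bp


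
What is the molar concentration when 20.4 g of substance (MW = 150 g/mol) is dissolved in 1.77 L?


C = (mass / MW) / volume
C = (20.4 / 150) / 1.77
C = 0.0768 M

0.0768 M


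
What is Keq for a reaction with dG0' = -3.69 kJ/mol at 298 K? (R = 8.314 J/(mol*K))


Keq = exp(-dG0 * 1000 / (R * T))
Keq = exp(-(-3.69) * 1000 / (8.314 * 298))
Keq = 4.4343

4.4343


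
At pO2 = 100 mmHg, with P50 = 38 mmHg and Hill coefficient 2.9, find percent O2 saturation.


Y = pO2^n / (P50^n + pO2^n)
Y = 100^2.9 / (38^2.9 + 100^2.9)
Y = 94.3%

94.3%


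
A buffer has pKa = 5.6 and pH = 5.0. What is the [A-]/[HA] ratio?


[A-]/[HA] = 10^(pH - pKa)
= 10^(5.0 - 5.6)
= 0.2512

0.2512


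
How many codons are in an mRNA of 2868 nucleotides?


codons = nucleotides / 3
codons = 2868 / 3 = 956

956


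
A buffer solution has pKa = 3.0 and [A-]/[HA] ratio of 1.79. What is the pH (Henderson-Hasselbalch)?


pH = pKa + log10([A-]/[HA])
pH = 3.0 + log10(1.79)
pH = 3.2529

3.2529


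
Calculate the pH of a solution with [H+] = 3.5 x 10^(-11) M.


pH = -log10([H+])
pH = -log10(3.5 x 10^(-11))
pH = 10.4559

10.4559


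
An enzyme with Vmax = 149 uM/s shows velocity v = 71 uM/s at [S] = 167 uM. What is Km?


Km = [S] * (Vmax - v) / v
Km = 167 * (149 - 71) / 71
Km = 183.4648 uM

183.4648 uM


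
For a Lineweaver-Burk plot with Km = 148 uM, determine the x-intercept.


x-intercept = -1/Km
= -1/148
= -0.0068 1/uM

-0.0068 1/uM


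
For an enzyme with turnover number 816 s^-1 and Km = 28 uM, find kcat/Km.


Catalytic efficiency = kcat / Km
= 816 / 28
= 29.1429 uM^-1*s^-1

29.1429 uM^-1*s^-1


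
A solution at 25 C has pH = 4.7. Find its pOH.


pOH = 14 - pH
pOH = 14 - 4.7
pOH = 9.3

9.3


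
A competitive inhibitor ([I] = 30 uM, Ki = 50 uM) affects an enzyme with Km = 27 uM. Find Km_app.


Km_app = Km * (1 + [I]/Ki)
Km_app = 27 * (1 + 30/50)
Km_app = 43.2 uM

43.2 uM


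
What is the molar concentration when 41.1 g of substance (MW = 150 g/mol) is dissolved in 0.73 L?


C = (mass / MW) / volume
C = (41.1 / 150) / 0.73
C = 0.3753 M

0.3753 M


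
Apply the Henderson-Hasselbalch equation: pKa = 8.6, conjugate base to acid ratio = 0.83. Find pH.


pH = pKa + log10([A-]/[HA])
pH = 8.6 + log10(0.83)
pH = 8.5191

8.5191


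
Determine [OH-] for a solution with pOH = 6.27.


[OH-] = 10^(-pOH)
[OH-] = 10^(-6.27)
[OH-] = 5.370e-07 M

5.370e-07 M


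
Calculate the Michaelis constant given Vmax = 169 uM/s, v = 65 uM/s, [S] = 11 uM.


Km = [S] * (Vmax - v) / v
Km = 11 * (169 - 65) / 65
Km = 17.6 uM

17.6 uM


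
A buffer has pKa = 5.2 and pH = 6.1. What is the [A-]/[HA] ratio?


[A-]/[HA] = 10^(pH - pKa)
= 10^(6.1 - 5.2)
= 7.9433

7.9433


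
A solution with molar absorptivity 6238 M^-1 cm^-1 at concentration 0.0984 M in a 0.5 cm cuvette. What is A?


A = epsilon * c * l
A = 6238 * 0.0984 * 0.5
A = 306.9096

306.9096


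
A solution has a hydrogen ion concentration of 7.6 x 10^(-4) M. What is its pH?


pH = -log10([H+])
pH = -log10(7.6 x 10^(-4))
pH = 3.1192

3.1192


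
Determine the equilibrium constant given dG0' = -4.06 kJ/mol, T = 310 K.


Keq = exp(-dG0 * 1000 / (R * T))
Keq = exp(-(-4.06) * 1000 / (8.314 * 310))
Keq = 4.832

4.832


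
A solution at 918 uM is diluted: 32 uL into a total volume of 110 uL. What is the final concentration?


C2 = C1 * V1 / V2
C2 = 918 * 32 / 110
C2 = 267.0545 uM

267.0545 uM


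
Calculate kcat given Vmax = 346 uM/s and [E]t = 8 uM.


kcat = Vmax / [E]t
kcat = 346 / 8
kcat = 43.25 s^-1

43.25 s^-1


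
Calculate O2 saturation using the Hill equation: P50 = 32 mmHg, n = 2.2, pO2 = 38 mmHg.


Y = pO2^n / (P50^n + pO2^n)
Y = 38^2.2 / (32^2.2 + 38^2.2)
Y = 59.34%

59.34%


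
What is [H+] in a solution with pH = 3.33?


[H+] = 10^(-pH)
[H+] = 10^(-3.33)
[H+] = 4.677e-04 M

4.677e-04 M


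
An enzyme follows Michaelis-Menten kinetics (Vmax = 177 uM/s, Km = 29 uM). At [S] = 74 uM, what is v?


v = Vmax * [S] / (Km + [S])
v = 177 * 74 / (29 + 74)
v = 127.165 uM/s

127.165 uM/s


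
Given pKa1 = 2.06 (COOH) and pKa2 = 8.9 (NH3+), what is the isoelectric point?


pI = (pKa1 + pKa2) / 2
pI = (2.06 + 8.9) / 2
pI = 5.48

5.48


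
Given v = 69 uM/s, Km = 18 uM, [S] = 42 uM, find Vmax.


Vmax = v * (Km + [S]) / [S]
Vmax = 69 * (18 + 42) / 42
Vmax = 98.5714 uM/s

98.5714 uM/s


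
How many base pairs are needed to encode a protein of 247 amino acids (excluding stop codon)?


Each amino acid = 1 codon = 3 bp
bp = 247 * 3 = 741 bp

741 bp


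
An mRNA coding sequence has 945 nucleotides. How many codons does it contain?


codons = nucleotides / 3
codons = 945 / 3 = 315

315


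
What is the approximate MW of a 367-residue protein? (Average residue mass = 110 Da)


MW = n_residues * 110 Da
MW = 367 * 110
MW = 40370 Da

40370 Da


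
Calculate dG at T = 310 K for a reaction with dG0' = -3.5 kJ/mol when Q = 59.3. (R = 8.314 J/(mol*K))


dG = dG0' + RT * ln(Q) / 1000
dG = -3.5 + 8.314 * 310 * ln(59.3) / 1000
dG = 7.0223 kJ/mol

7.0223 kJ/mol


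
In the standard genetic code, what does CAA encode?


Standard genetic code lookup.
Codon CAA -> Gln

Gln


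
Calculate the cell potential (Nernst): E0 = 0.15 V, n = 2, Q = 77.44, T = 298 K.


E = E0 - (RT/nF) * ln(Q)
E = 0.15 - (8.314 * 298 / (2 * 96485)) * ln(77.44)
E = 0.0942 V

0.0942 V


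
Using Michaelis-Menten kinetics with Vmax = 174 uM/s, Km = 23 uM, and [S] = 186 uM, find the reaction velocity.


v = Vmax * [S] / (Km + [S])
v = 174 * 186 / (23 + 186)
v = 154.8517 uM/s

154.8517 uM/s


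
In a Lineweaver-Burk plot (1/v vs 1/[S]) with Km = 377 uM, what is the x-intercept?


x-intercept = -1/Km
= -1/377
= -0.0027 1/uM

-0.0027 1/uM


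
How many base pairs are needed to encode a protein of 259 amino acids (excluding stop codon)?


Each amino acid = 1 codon = 3 bp
bp = 259 * 3 = 777 bp

777 bp


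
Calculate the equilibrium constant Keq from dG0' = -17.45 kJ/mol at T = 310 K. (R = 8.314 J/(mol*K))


Keq = exp(-dG0 * 1000 / (R * T))
Keq = exp(-(-17.45) * 1000 / (8.314 * 310))
Keq = 871.7881

871.7881


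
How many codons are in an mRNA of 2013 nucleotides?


codons = nucleotides / 3
codons = 2013 / 3 = 671

671


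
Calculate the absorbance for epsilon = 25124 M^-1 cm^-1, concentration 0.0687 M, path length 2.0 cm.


A = epsilon * c * l
A = 25124 * 0.0687 * 2.0
A = 3452.0376

3452.0376


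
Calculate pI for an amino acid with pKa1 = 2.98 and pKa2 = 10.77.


pI = (pKa1 + pKa2) / 2
pI = (2.98 + 10.77) / 2
pI = 6.875

6.875


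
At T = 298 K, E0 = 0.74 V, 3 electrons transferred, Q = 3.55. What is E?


E = E0 - (RT/nF) * ln(Q)
E = 0.74 - (8.314 * 298 / (3 * 96485)) * ln(3.55)
E = 0.7292 V

0.7292 V


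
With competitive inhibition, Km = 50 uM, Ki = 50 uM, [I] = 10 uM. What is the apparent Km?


Km_app = Km * (1 + [I]/Ki)
Km_app = 50 * (1 + 10/50)
Km_app = 60.0 uM

60.0 uM


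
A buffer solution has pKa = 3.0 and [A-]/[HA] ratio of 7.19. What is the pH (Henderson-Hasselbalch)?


pH = pKa + log10([A-]/[HA])
pH = 3.0 + log10(7.19)
pH = 3.8567

3.8567


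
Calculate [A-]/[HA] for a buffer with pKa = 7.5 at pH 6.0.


[A-]/[HA] = 10^(pH - pKa)
= 10^(6.0 - 7.5)
= 0.0316

0.0316


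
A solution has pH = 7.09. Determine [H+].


[H+] = 10^(-pH)
[H+] = 10^(-7.09)
[H+] = 8.128e-08 M

8.128e-08 M


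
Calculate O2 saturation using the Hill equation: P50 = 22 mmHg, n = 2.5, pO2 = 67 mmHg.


Y = pO2^n / (P50^n + pO2^n)
Y = 67^2.5 / (22^2.5 + 67^2.5)
Y = 94.18%

94.18%


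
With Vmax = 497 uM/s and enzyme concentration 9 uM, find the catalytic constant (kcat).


kcat = Vmax / [E]t
kcat = 497 / 9
kcat = 55.2222 s^-1

55.2222 s^-1


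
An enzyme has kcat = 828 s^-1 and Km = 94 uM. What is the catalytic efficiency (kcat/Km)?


Catalytic efficiency = kcat / Km
= 828 / 94
= 8.8085 uM^-1*s^-1

8.8085 uM^-1*s^-1


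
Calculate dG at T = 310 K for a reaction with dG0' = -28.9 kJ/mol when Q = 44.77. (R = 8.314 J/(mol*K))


dG = dG0' + RT * ln(Q) / 1000
dG = -28.9 + 8.314 * 310 * ln(44.77) / 1000
dG = -19.1021 kJ/mol

-19.1021 kJ/mol


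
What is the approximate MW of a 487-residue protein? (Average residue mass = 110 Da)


MW = n_residues * 110 Da
MW = 487 * 110
MW = 53570 Da

53570 Da


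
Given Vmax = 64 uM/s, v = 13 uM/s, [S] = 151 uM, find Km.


Km = [S] * (Vmax - v) / v
Km = 151 * (64 - 13) / 13
Km = 592.3846 uM

592.3846 uM


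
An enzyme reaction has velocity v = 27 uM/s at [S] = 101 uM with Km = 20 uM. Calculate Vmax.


Vmax = v * (Km + [S]) / [S]
Vmax = 27 * (20 + 101) / 101
Vmax = 32.3465 uM/s

32.3465 uM/s


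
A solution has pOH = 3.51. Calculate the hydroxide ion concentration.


[OH-] = 10^(-pOH)
[OH-] = 10^(-3.51)
[OH-] = 3.090e-04 M

3.090e-04 M


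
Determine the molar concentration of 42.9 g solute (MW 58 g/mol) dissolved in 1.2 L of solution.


C = (mass / MW) / volume
C = (42.9 / 58) / 1.2
C = 0.6164 M

0.6164 M


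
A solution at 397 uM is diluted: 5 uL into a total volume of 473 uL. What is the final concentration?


C2 = C1 * V1 / V2
C2 = 397 * 5 / 473
C2 = 4.1966 uM

4.1966 uM


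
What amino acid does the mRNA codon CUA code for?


Standard genetic code lookup.
Codon CUA -> Leu

Leu


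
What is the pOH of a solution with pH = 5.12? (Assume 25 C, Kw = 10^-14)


pOH = 14 - pH
pOH = 14 - 5.12
pOH = 8.88

8.88


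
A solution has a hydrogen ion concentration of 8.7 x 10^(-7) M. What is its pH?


pH = -log10([H+])
pH = -log10(8.7 x 10^(-7))
pH = 6.0605

6.0605


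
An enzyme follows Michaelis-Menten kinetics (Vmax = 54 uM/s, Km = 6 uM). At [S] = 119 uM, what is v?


v = Vmax * [S] / (Km + [S])
v = 54 * 119 / (6 + 119)
v = 51.408 uM/s

51.408 uM/s


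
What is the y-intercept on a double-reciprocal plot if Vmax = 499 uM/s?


y-intercept = 1/Vmax
= 1/499
= 0.002 s/uM

0.002 s/uM


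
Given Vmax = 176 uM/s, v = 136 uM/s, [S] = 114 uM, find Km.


Km = [S] * (Vmax - v) / v
Km = 114 * (176 - 136) / 136
Km = 33.5294 uM

33.5294 uM


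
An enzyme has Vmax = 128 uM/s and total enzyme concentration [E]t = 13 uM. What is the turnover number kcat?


kcat = Vmax / [E]t
kcat = 128 / 13
kcat = 9.8462 s^-1

9.8462 s^-1


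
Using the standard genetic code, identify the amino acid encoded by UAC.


Standard genetic code lookup.
Codon UAC -> Tyr

Tyr


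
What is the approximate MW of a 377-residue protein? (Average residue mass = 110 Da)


MW = n_residues * 110 Da
MW = 377 * 110
MW = 41470 Da

41470 Da


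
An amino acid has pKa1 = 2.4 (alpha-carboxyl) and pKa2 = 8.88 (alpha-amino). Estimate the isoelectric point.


pI = (pKa1 + pKa2) / 2
pI = (2.4 + 8.88) / 2
pI = 5.64

5.64


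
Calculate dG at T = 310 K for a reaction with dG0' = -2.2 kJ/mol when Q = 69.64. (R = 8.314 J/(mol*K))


dG = dG0' + RT * ln(Q) / 1000
dG = -2.2 + 8.314 * 310 * ln(69.64) / 1000
dG = 8.7365 kJ/mol

8.7365 kJ/mol


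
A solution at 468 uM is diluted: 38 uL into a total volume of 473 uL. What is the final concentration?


C2 = C1 * V1 / V2
C2 = 468 * 38 / 473
C2 = 37.5983 uM

37.5983 uM


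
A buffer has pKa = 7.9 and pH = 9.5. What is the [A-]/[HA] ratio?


[A-]/[HA] = 10^(pH - pKa)
= 10^(9.5 - 7.9)
= 39.8107

39.8107
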